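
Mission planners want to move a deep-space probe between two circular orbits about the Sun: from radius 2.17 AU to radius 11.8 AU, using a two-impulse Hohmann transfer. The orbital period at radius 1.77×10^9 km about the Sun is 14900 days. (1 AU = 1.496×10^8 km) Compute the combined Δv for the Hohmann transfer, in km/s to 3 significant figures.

Δv = 9.88 km/s

From Kepler's third law T² = 4π²r³/μ at r = 1.77×10^9 km, T = 14900 days = 14900 × 86400 s = 1.28736×10^9 s: μ = 4π²r³/T² = 1.32093×10^11 km³/s².
In km: r₁ = 2.17 × 1.496×10^8 = 3.24632×10^8 km; r₂ = 11.8 × 1.496×10^8 = 1.76528×10^9 km.
Transfer-ellipse semi-major axis a_t = (r₁ + r₂)/2 = (3.24632×10^8 + 1.76528×10^9)/2 = 1.044956×10^9 km.
Circular speed at r₁: v₁ = √(μ/r₁) = √(1.32093×10^11/3.24632×10^8) = 20.172 km/s.
Transfer-orbit speed at r₁ (vis-viva equation): v_p = √[μ(2/r₁ − 1/a_t)] = 26.218 km/s.
First burn Δv₁ = |v_p − v₁| = 6.046 km/s.
At r₂, v₂ = √(μ/r₂) = 8.650 km/s.
Transfer-orbit speed at r₂: v_a = √[μ(2/r₂ − 1/a_t)] = 4.821 km/s.
Second burn Δv₂ = |v₂ − v_a| = 3.829 km/s.
Total Δv = Δv₁ + Δv₂ = 9.875 km/s.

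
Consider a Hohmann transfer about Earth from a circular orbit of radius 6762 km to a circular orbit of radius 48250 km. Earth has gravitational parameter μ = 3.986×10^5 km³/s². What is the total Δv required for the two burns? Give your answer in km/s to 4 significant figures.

The Hohmann ellipse has a_t = (r₁ + r₂)/2 = 27506 km.
Circular speed at r₁: v₁ = √(μ/r₁) = √(3.986×10^5/6762) = 7.6777 km/s.
Transfer-orbit speed at r₁ (vis-viva): v_p = √[μ(2/r₁ − 1/a_t)] = 10.169 km/s.
First burn Δv₁ = |v_p − v₁| = 2.491 km/s.
Circular speed at r₂: v₂ = √(μ/r₂) = 2.874 km/s.
Transfer-orbit speed at r₂: v_a = √[μ(2/r₂ − 1/a_t)] = 1.425 km/s.
Second burn Δv₂ = |v₂ − v_a| = 1.449 km/s.
Total Δv = Δv₁ + Δv₂ = 3.940 km/s.

Δv = 3.940 km/s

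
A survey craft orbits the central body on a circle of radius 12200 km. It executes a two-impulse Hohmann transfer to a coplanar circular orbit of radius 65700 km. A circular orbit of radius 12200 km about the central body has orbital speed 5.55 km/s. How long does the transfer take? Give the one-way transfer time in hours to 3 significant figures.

t = 10.9 hours

From the circular-orbit relation v² = μ/r at r = 12200 km: μ = v²r = (5.55)² × 12200 = 3.75790×10^5 km³/s².
The Hohmann ellipse has a_t = (r₁ + r₂)/2 = 38950 km.
Half the transfer-orbit period gives t = π√(a_t³/μ) = 39390 s.
Converting: 39390 s ÷ 3600 s/hour = 10.9 hours.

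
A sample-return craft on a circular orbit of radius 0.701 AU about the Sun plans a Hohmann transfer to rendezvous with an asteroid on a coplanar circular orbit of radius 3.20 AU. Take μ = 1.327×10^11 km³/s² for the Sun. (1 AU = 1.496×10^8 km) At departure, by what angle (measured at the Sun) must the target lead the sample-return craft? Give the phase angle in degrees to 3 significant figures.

φ = 94.3°

In km: r₁ = 0.701 × 1.496×10^8 = 1.048696×10^8 km; r₂ = 3.20 × 1.496×10^8 = 4.7872×10^8 km.
Transfer-ellipse semi-major axis a_t = (r₁ + r₂)/2 = (1.048696×10^8 + 4.7872×10^8)/2 = 2.917948×10^8 km.
Transfer time t = π√(a_t³/μ) = 4.299×10^7 s.
The target's mean motion on its circular orbit is ω₂ = √(μ/r₂³) = 3.478×10^-8 rad/s.
Angle swept by the target during transfer: ω₂·t = 1.495 rad = 85.66°.
The sample-return craft traverses 180° on the transfer ellipse, so the target must lead by 180° − 85.66° = 94.3°.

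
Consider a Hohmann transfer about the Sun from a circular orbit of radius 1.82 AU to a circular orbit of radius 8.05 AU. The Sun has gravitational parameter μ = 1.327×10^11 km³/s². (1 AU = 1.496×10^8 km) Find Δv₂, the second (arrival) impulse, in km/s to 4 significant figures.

In km: r₁ = 1.82 × 1.496×10^8 = 2.72272×10^8 km; r₂ = 8.05 × 1.496×10^8 = 1.20428×10^9 km.
Transfer-ellipse semi-major axis a_t = (r₁ + r₂)/2 = (2.72272×10^8 + 1.20428×10^9)/2 = 7.38276×10^8 km.
Circular speed at r = 1.20428×10^9 km: v_c = √(μ/r) = 10.497 km/s.
Transfer-orbit speed at the same r (vis-viva, a = a_t): v_t = √[μ(2/r − 1/a_t)] = 6.3748 km/s.
Δv₂ = |v_t − v_c| = |6.3748 − 10.497| = 4.122 km/s.

Δv₂ = 4.122 km/s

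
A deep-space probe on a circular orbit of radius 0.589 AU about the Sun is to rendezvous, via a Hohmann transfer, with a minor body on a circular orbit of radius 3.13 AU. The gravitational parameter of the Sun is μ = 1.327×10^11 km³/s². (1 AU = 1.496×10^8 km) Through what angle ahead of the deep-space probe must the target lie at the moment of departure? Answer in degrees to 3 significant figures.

In km: r₁ = 0.589 × 1.496×10^8 = 8.81144×10^7 km; r₂ = 3.13 × 1.496×10^8 = 4.68248×10^8 km.
Semi-major axis of the transfer orbit: a_t = (8.81144×10^7 + 4.68248×10^8)/2 = 2.781812×10^8 km.
The half-period of the transfer ellipse is t = π√(a_t³/μ) = 4.00135×10^7 s.
The target's mean motion on its circular orbit is ω₂ = √(μ/r₂³) = 3.59519×10^-8 rad/s.
Angle swept by the target during transfer: ω₂·t = 1.43856 rad = 82.42°.
Arrival is 180° from departure on the ellipse, so φ = 180° − 82.42° = 97.6°.

φ = 97.6°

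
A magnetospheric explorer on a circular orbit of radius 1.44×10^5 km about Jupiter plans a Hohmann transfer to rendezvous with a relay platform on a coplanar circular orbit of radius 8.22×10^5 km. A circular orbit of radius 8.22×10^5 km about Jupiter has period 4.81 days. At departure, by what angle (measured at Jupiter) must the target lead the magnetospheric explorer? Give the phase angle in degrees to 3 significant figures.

From Kepler's third law T² = 4π²r³/μ at r = 8.22×10^5 km, T = 4.81 days = 4.81 × 86400 s = 4.15584×10^5 s: μ = 4π²r³/T² = 1.26957×10^8 km³/s².
The Hohmann ellipse has a_t = (r₁ + r₂)/2 = 4.830×10^5 km.
The half-period of the transfer ellipse is t = π√(a_t³/μ) = 93590 s.
The target's mean motion on its circular orbit is ω₂ = √(μ/r₂³) = 1.512×10^-5 rad/s.
Angle swept by the target during transfer: ω₂·t = 1.415 rad = 81.07°.
The magnetospheric explorer traverses 180° on the transfer ellipse, so the target must lead by 180° − 81.07° = 98.9°.

φ = 98.9°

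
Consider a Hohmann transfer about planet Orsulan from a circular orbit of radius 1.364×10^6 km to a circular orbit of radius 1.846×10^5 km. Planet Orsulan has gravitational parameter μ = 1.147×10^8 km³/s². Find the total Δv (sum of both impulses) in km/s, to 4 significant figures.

Semi-major axis of the transfer orbit: a_t = (1.364×10^6 + 1.846×10^5)/2 = 7.743×10^5 km.
At r₁ the circular-orbit speed is v₁ = √(μ/r₁) = 9.1701 km/s.
Transfer-orbit speed at r₁ (v² = μ(2/r − 1/a)): v_a = √[μ(2/r₁ − 1/a_t)] = 4.4775 km/s.
First burn Δv₁ = |v_a − v₁| = 4.693 km/s.
Circular speed at r₂: v₂ = √(μ/r₂) = 24.927 km/s.
Transfer-orbit speed at r₂: v_p = √[μ(2/r₂ − 1/a_t)] = 33.084 km/s.
Second burn Δv₂ = |v₂ − v_p| = 8.157 km/s.
Total Δv = Δv₁ + Δv₂ = 12.85 km/s.

Δv = 12.85 km/s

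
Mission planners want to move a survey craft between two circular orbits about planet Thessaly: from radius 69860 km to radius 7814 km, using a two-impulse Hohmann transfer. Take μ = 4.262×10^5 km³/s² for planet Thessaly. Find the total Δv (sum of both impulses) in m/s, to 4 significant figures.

Δv = 3882 m/s

Transfer-ellipse semi-major axis a_t = (r₁ + r₂)/2 = (69860 + 7814)/2 = 38837 km.
Circular speed at r₁: v₁ = √(μ/r₁) = √(4.262×10^5/69860) = 2.470 km/s.
On the transfer ellipse at r₁, v² = μ(2/r − 1/a) gives v_a = √[μ(2/r₁ − 1/a_t)] = 1.108 km/s.
First burn Δv₁ = |v_a − v₁| = 1.362 km/s.
Circular speed at r₂: v₂ = √(μ/r₂) = 7.385 km/s.
Transfer-orbit speed at r₂: v_p = √[μ(2/r₂ − 1/a_t)] = 9.905 km/s.
Second burn Δv₂ = |v₂ − v_p| = 2.520 km/s.
Total Δv = Δv₁ + Δv₂ = 3.882 km/s.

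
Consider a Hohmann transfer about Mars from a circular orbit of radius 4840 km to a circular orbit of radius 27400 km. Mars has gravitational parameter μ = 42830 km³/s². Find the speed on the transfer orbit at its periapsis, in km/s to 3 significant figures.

v = 3.88 km/s

The Hohmann ellipse has a_t = (r₁ + r₂)/2 = 16120 km.
The periapsis of the transfer ellipse is at r = 4840 km.
Applying v² = μ(2/r − 1/a_t): v = 3.878 km/s.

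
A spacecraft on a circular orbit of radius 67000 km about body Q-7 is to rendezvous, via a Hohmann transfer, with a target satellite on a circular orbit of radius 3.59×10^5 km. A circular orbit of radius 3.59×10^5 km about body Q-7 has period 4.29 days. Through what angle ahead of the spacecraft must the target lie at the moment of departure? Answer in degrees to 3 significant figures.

From Kepler's third law T² = 4π²r³/μ at r = 3.59×10^5 km, T = 4.29 days = 4.29 × 86400 s = 3.70656×10^5 s: μ = 4π²r³/T² = 1.32954×10^7 km³/s².
Semi-major axis of the transfer orbit: a_t = (67000 + 3.590×10^5)/2 = 2.130×10^5 km.
Transfer time t = π√(a_t³/μ) = 84700 s.
Target angular speed ω₂ = √(μ/r₂³) = 1.695×10^-5 rad/s.
Angle swept by the target during transfer: ω₂·t = 1.4357 rad = 82.26°.
The spacecraft traverses 180° on the transfer ellipse, so the target must lead by 180° − 82.26° = 97.7°.

φ = 97.7°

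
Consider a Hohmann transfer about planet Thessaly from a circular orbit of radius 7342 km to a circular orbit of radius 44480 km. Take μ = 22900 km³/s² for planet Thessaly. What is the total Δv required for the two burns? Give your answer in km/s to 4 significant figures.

The Hohmann ellipse has a_t = (r₁ + r₂)/2 = 25911 km.
Circular speed at r₁: v₁ = √(μ/r₁) = √(22900/7342) = 1.76608 km/s.
Transfer-orbit speed at r₁ (vis-viva): v_p = √[μ(2/r₁ − 1/a_t)] = 2.31393 km/s.
First burn Δv₁ = |v_p − v₁| = 0.54785 km/s.
At r₂, v₂ = √(μ/r₂) = 0.71752 km/s.
Transfer-orbit speed at r₂: v_a = √[μ(2/r₂ − 1/a_t)] = 0.38194 km/s.
Second burn Δv₂ = |v₂ − v_a| = 0.33558 km/s.
Total Δv = Δv₁ + Δv₂ = 0.8834 km/s.

Δv = 0.8834 km/s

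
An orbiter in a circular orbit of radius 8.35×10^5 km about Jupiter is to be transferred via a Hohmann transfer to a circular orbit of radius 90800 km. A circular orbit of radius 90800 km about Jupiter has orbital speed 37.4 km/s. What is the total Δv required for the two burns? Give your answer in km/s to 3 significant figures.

From the circular-orbit relation v² = μ/r at r = 90800 km: μ = v²r = (37.4)² × 90800 = 1.27007×10^8 km³/s².
Semi-major axis of the transfer orbit: a_t = (8.350×10^5 + 90800)/2 = 4.629×10^5 km.
At r₁ the circular-orbit speed is v₁ = √(μ/r₁) = 12.333 km/s.
Transfer-orbit speed at r₁ (vis-viva equation): v_a = √[μ(2/r₁ − 1/a_t)] = 5.4622 km/s.
First burn Δv₁ = |v_a − v₁| = 6.871 km/s.
Circular speed at r₂: v₂ = √(μ/r₂) = 37.40 km/s.
Transfer-orbit speed at r₂: v_p = √[μ(2/r₂ − 1/a_t)] = 50.23 km/s.
Second burn Δv₂ = |v₂ − v_p| = 12.83 km/s.
Total Δv = Δv₁ + Δv₂ = 19.70 km/s.

Δv = 19.7 km/s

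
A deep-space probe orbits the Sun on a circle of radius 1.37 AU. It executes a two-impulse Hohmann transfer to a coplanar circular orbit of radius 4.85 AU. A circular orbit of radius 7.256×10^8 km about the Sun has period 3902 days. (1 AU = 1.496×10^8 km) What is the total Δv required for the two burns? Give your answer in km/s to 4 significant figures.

Δv = 10.88 km/s

From Kepler's third law T² = 4π²r³/μ at r = 7.256×10^8 km, T = 3902 days = 3902 × 86400 s = 3.371328×10^8 s: μ = 4π²r³/T² = 1.32693×10^11 km³/s².
In km: r₁ = 1.37 × 1.496×10^8 = 2.04952×10^8 km; r₂ = 4.85 × 1.496×10^8 = 7.2556×10^8 km.
The Hohmann ellipse has a_t = (r₁ + r₂)/2 = 4.65256×10^8 km.
Circular speed at r₁: v₁ = √(μ/r₁) = √(1.32693×10^11/2.04952×10^8) = 25.445 km/s.
Transfer-orbit speed at r₁ (v² = μ(2/r − 1/a)): v_p = √[μ(2/r₁ − 1/a_t)] = 31.775 km/s.
First burn Δv₁ = |v_p − v₁| = 6.330 km/s.
Circular speed at r₂: v₂ = √(μ/r₂) = 13.5235 km/s.
Transfer-orbit speed at r₂: v_a = √[μ(2/r₂ − 1/a_t)] = 8.97570 km/s.
Second burn Δv₂ = |v₂ − v_a| = 4.548 km/s.
Δv = Δv₁ + Δv₂ = 6.330 + 4.548 = 10.88 km/s.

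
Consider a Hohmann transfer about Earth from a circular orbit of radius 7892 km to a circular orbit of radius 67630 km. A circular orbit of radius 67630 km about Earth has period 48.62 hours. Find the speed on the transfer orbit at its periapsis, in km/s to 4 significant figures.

From Kepler's third law T² = 4π²r³/μ at r = 67630 km, T = 48.62 hours = 48.62 × 3600 s = 1.75032×10^5 s: μ = 4π²r³/T² = 3.98605×10^5 km³/s².
Transfer-ellipse semi-major axis a_t = (r₁ + r₂)/2 = (7892 + 67630)/2 = 37761 km.
At periapsis, r = 7892 km.
Vis-viva: v = √[μ(2/r − 1/a_t)] = √[3.98605×10^5 × (2/7892 − 1/37761)] = 9.511 km/s.

v = 9.511 km/s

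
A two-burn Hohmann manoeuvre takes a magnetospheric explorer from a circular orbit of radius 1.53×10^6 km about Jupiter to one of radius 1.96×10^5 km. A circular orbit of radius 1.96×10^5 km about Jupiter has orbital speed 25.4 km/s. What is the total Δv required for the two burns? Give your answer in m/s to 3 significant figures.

From the circular-orbit relation v² = μ/r at r = 1.96×10^5 km: μ = v²r = (25.4)² × 1.96×10^5 = 1.26451×10^8 km³/s².
Transfer-ellipse semi-major axis a_t = (r₁ + r₂)/2 = (1.530×10^6 + 1.960×10^5)/2 = 8.630×10^5 km.
At r₁ the circular-orbit speed is v₁ = √(μ/r₁) = 9.0911 km/s.
Transfer-orbit speed at r₁ (vis-viva): v_a = √[μ(2/r₁ − 1/a_t)] = 4.3325 km/s.
First burn Δv₁ = |v_a − v₁| = 4.759 km/s.
Circular speed at r₂: v₂ = √(μ/r₂) = 25.40 km/s.
Transfer-orbit speed at r₂: v_p = √[μ(2/r₂ − 1/a_t)] = 33.82 km/s.
Second burn Δv₂ = |v₂ − v_p| = 8.420 km/s.
Total Δv = Δv₁ + Δv₂ = 13.18 km/s.

Δv = 13200 m/s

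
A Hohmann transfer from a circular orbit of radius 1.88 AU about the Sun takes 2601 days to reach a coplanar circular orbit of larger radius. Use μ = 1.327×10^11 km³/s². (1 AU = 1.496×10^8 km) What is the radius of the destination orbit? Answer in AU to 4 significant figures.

In km: r₁ = 1.88 × 1.496×10^8 = 2.81248×10^8 km.
Transfer time t = 2601 days = 2.247264×10^8 s, and t = π√(a_t³/μ).
So a_t = (μ t²/π²)^(1/3) = (1.327×10^11 × (2.247264×10^8)² / π²)^(1/3) = 8.7894×10^8 km.
Since a_t = (r₁ + r₂)/2, r₂ = 2a_t − r₁ = 2×8.7894×10^8 − 2.81248×10^8 = 1.476632×10^9 km.
In AU: r₂ = 1.476632×10^9 / 1.496×10^8 = 9.871 AU.

r₂ = 9.871 AU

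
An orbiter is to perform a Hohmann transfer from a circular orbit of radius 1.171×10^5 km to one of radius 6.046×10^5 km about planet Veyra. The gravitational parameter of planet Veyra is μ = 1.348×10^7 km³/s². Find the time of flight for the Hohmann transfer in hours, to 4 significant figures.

The Hohmann ellipse has a_t = (r₁ + r₂)/2 = 3.6085×10^5 km.
Half the transfer-orbit period gives t = π√(a_t³/μ) = 1.8548×10^5 s.
Converting: 1.8548×10^5 s ÷ 3600 s/hour = 51.52 hours.

t = 51.52 hours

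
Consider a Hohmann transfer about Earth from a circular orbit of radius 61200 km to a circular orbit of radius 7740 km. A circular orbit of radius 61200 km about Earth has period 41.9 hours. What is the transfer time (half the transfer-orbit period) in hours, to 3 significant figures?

t = 8.86 hours

From Kepler's third law T² = 4π²r³/μ at r = 61200 km, T = 41.9 hours = 41.9 × 3600 s = 1.5084×10^5 s: μ = 4π²r³/T² = 3.97723×10^5 km³/s².
Semi-major axis of the transfer orbit: a_t = (61200 + 7740)/2 = 34470 km.
By Kepler's third law the transfer-orbit period is T = 2π√(a_t³/μ), so t = T/2 = 31880 s.
Converting: 31880 s ÷ 3600 s/hour = 8.86 hours.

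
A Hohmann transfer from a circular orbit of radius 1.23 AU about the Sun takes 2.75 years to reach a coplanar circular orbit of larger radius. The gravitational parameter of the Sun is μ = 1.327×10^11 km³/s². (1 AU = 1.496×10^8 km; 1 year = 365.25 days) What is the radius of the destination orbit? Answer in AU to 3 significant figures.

r₂ = 5.00 AU

In km: r₁ = 1.23 × 1.496×10^8 = 1.84008×10^8 km.
Transfer time t = 2.75 years × 365.25 × 86400 s = 8.67834×10^7 s, and t = π√(a_t³/μ).
So a_t = (μ t²/π²)^(1/3) = (1.327×10^11 × (8.67834×10^7)² / π²)^(1/3) = 4.6610×10^8 km.
Since a_t = (r₁ + r₂)/2, r₂ = 2a_t − r₁ = 2×4.6610×10^8 − 1.84008×10^8 = 7.48192×10^8 km.
In AU: r₂ = 7.48192×10^8 / 1.496×10^8 = 5.00 AU.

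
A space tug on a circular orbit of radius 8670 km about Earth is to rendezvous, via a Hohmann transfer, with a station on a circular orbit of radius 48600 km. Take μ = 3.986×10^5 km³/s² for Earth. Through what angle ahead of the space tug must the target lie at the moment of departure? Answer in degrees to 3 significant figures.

Semi-major axis of the transfer orbit: a_t = (8670 + 48600)/2 = 28635 km.
Transfer time t = π√(a_t³/μ) = 24110 s.
The target's mean motion on its circular orbit is ω₂ = √(μ/r₂³) = 5.893×10^-5 rad/s.
Angle swept by the target during transfer: ω₂·t = 1.4208 rad = 81.41°.
Arrival is 180° from departure on the ellipse, so φ = 180° − 81.41° = 98.6°.

φ = 98.6°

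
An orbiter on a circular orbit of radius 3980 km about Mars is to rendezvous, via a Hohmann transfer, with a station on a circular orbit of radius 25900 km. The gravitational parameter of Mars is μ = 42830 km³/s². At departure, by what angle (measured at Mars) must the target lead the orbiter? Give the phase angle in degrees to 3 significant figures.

φ = 101°

Semi-major axis of the transfer orbit: a_t = (3980 + 25900)/2 = 14940 km.
The half-period of the transfer ellipse is t = π√(a_t³/μ) = 27720 s.
The target's mean motion on its circular orbit is ω₂ = √(μ/r₂³) = 4.965×10^-5 rad/s.
Angle swept by the target during transfer: ω₂·t = 1.3763 rad = 78.86°.
Arrival is 180° from departure on the ellipse, so φ = 180° − 78.86° = 101°.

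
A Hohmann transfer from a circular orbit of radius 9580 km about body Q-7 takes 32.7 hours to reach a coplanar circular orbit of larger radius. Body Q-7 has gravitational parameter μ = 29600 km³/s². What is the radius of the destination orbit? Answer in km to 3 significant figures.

r₂ = 59700 km

Transfer time t = 32.7 hours = 1.1772×10^5 s, and t = π√(a_t³/μ).
So a_t = (μ t²/π²)^(1/3) = (29600 × (1.1772×10^5)² / π²)^(1/3) = 34639 km.
Since a_t = (r₁ + r₂)/2, r₂ = 2a_t − r₁ = 2×34639 − 9580 = 59698 km.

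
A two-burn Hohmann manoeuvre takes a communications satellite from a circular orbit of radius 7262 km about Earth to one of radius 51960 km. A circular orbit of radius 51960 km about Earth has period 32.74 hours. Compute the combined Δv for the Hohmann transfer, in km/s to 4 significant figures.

From Kepler's third law T² = 4π²r³/μ at r = 51960 km, T = 32.74 hours = 32.74 × 3600 s = 1.17864×10^5 s: μ = 4π²r³/T² = 3.98662×10^5 km³/s².
The Hohmann ellipse has a_t = (r₁ + r₂)/2 = 29611 km.
At r₁ the circular-orbit speed is v₁ = √(μ/r₁) = 7.409 km/s.
Transfer-orbit speed at r₁ (vis-viva equation): v_p = √[μ(2/r₁ − 1/a_t)] = 9.815 km/s.
First burn Δv₁ = |v_p − v₁| = 2.406 km/s.
Circular speed at r₂: v₂ = √(μ/r₂) = 2.770 km/s.
Transfer-orbit speed at r₂: v_a = √[μ(2/r₂ − 1/a_t)] = 1.372 km/s.
Second burn Δv₂ = |v₂ − v_a| = 1.398 km/s.
Total Δv = Δv₁ + Δv₂ = 3.804 km/s.

Δv = 3.804 km/s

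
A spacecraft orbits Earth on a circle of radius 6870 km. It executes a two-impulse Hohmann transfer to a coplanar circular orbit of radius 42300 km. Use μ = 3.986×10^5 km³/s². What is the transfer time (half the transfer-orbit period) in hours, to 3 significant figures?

Semi-major axis of the transfer orbit: a_t = (6870 + 42300)/2 = 24585 km.
By Kepler's third law the transfer-orbit period is T = 2π√(a_t³/μ), so t = T/2 = 19180 s.
Converting: 19180 s ÷ 3600 s/hour = 5.33 hours.

t = 5.33 hours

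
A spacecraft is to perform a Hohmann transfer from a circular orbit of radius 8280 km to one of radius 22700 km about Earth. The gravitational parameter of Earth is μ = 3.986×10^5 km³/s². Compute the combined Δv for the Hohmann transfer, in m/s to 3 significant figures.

Δv = 2590 m/s

Transfer-ellipse semi-major axis a_t = (r₁ + r₂)/2 = (8280 + 22700)/2 = 15490 km.
At r₁ the circular-orbit speed is v₁ = √(μ/r₁) = 6.938 km/s.
On the transfer ellipse at r₁, vis-viva gives v_p = √[μ(2/r₁ − 1/a_t)] = 8.399 km/s.
First burn Δv₁ = |v_p − v₁| = 1.461 km/s.
Circular speed at r₂: v₂ = √(μ/r₂) = 4.1904 km/s.
Transfer-orbit speed at r₂: v_a = √[μ(2/r₂ − 1/a_t)] = 3.0637 km/s.
Second burn Δv₂ = |v₂ − v_a| = 1.127 km/s.
Δv = Δv₁ + Δv₂ = 1.461 + 1.127 = 2.588 km/s.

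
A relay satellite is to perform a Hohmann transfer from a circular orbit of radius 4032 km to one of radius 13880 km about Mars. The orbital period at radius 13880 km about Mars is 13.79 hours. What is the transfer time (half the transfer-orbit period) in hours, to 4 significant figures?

From Kepler's third law T² = 4π²r³/μ at r = 13880 km, T = 13.79 hours = 13.79 × 3600 s = 49644 s: μ = 4π²r³/T² = 42834.6 km³/s².
Transfer-ellipse semi-major axis a_t = (r₁ + r₂)/2 = (4032 + 13880)/2 = 8956 km.
Transfer time t = π√(a_t³/μ) = π√((8956)³ / 42834.6) = 12865 s.
Converting: 12865 s ÷ 3600 s/hour = 3.574 hours.

t = 3.574 hours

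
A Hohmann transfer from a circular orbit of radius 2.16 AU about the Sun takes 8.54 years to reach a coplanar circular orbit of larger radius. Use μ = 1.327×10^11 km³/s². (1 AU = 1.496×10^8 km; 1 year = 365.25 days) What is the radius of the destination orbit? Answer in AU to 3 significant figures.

r₂ = 11.1 AU

In km: r₁ = 2.16 × 1.496×10^8 = 3.23136×10^8 km.
Transfer time t = 8.54 years × 365.25 × 86400 s = 2.69501904×10^8 s, and t = π√(a_t³/μ).
So a_t = (μ t²/π²)^(1/3) = (1.327×10^11 × (2.69501904×10^8)² / π²)^(1/3) = 9.9212×10^8 km.
Since a_t = (r₁ + r₂)/2, r₂ = 2a_t − r₁ = 2×9.9212×10^8 − 3.23136×10^8 = 1.661104×10^9 km.
In AU: r₂ = 1.661104×10^9 / 1.496×10^8 = 11.1 AU.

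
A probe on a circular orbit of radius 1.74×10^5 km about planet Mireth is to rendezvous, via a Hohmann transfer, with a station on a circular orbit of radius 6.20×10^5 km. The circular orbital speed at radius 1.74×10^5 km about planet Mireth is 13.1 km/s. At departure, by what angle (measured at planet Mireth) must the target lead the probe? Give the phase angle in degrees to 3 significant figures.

φ = 87.8°

From the circular-orbit relation v² = μ/r at r = 1.74×10^5 km: μ = v²r = (13.1)² × 1.74×10^5 = 2.98601×10^7 km³/s².
Transfer-ellipse semi-major axis a_t = (r₁ + r₂)/2 = (1.740×10^5 + 6.200×10^5)/2 = 3.970×10^5 km.
Transfer time t = π√(a_t³/μ) = 1.4381×10^5 s.
Target angular speed ω₂ = √(μ/r₂³) = 1.1193×10^-5 rad/s.
Angle swept by the target during transfer: ω₂·t = 1.6097 rad = 92.23°.
The probe traverses 180° on the transfer ellipse, so the target must lead by 180° − 92.23° = 87.8°.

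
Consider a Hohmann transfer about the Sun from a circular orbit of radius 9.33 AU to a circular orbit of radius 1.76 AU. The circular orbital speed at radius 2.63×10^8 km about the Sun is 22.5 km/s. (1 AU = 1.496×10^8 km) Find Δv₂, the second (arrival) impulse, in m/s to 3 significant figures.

From the circular-orbit relation v² = μ/r at r = 2.63×10^8 km: μ = v²r = (22.5)² × 2.63×10^8 = 1.33144×10^11 km³/s².
In km: r₁ = 9.33 × 1.496×10^8 = 1.395768×10^9 km; r₂ = 1.76 × 1.496×10^8 = 2.63296×10^8 km.
The Hohmann ellipse has a_t = (r₁ + r₂)/2 = 8.29532×10^8 km.
Circular speed at r = 2.63296×10^8 km: v_c = √(μ/r) = 22.487 km/s.
Vis-viva on the transfer ellipse at r = 2.63296×10^8 km gives v_t = √[μ(2/r − 1/a_t)] = 29.169 km/s.
Δv₂ = |v_t − v_c| = |29.169 − 22.487| = 6.682 km/s.

Δv₂ = 6680 m/s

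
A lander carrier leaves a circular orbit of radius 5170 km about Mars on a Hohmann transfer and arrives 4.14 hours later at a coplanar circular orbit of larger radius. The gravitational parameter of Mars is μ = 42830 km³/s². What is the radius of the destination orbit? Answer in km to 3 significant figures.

r₂ = 14600 km

Transfer time t = 4.14 hours = 14904 s, and t = π√(a_t³/μ).
So a_t = (μ t²/π²)^(1/3) = (42830 × (14904)² / π²)^(1/3) = 9878.4 km.
Since a_t = (r₁ + r₂)/2, r₂ = 2a_t − r₁ = 2×9878.4 − 5170 = 14586.8 km.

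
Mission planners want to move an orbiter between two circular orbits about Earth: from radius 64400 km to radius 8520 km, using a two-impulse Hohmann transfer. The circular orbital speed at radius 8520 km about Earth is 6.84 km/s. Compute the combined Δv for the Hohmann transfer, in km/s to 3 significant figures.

Δv = 3.54 km/s

From the circular-orbit relation v² = μ/r at r = 8520 km: μ = v²r = (6.84)² × 8520 = 3.98613×10^5 km³/s².
Transfer-ellipse semi-major axis a_t = (r₁ + r₂)/2 = (64400 + 8520)/2 = 36460 km.
Circular speed at r₁: v₁ = √(μ/r₁) = √(3.98613×10^5/64400) = 2.488 km/s.
On the transfer ellipse at r₁, vis-viva gives v_a = √[μ(2/r₁ − 1/a_t)] = 1.203 km/s.
First burn Δv₁ = |v_a − v₁| = 1.285 km/s.
Circular speed at r₂: v₂ = √(μ/r₂) = 6.840 km/s.
Transfer-orbit speed at r₂: v_p = √[μ(2/r₂ − 1/a_t)] = 9.091 km/s.
Second burn Δv₂ = |v₂ − v_p| = 2.251 km/s.
Δv = Δv₁ + Δv₂ = 1.285 + 2.251 = 3.536 km/s.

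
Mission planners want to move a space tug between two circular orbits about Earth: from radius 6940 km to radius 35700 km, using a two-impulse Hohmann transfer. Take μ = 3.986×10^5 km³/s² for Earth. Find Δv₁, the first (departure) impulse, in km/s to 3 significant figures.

Semi-major axis of the transfer orbit: a_t = (6940 + 35700)/2 = 21320 km.
On the circular orbit at r = 6940 km, v_c = √(μ/r) = 7.579 km/s.
Vis-viva on the transfer ellipse at r = 6940 km gives v_t = √[μ(2/r − 1/a_t)] = 9.807 km/s.
Δv₁ = |v_t − v_c| = |9.807 − 7.579| = 2.228 km/s.

Δv₁ = 2.23 km/s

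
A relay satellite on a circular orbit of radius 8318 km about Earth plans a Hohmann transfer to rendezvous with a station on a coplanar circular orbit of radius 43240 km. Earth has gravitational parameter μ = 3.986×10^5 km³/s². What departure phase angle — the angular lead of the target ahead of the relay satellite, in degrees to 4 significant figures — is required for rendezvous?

Semi-major axis of the transfer orbit: a_t = (8318 + 43240)/2 = 25779 km.
Transfer time t = π√(a_t³/μ) = 20596 s.
The target's mean motion on its circular orbit is ω₂ = √(μ/r₂³) = 7.0217×10^-5 rad/s.
Angle swept by the target during transfer: ω₂·t = 1.4462 rad = 82.86°.
Arrival is 180° from departure on the ellipse, so φ = 180° − 82.86° = 97.14°.

φ = 97.14°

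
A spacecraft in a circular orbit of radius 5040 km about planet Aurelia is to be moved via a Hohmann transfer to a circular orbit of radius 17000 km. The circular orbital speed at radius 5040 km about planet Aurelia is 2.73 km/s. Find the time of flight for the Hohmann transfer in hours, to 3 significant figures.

From the circular-orbit relation v² = μ/r at r = 5040 km: μ = v²r = (2.73)² × 5040 = 37562.6 km³/s².
Transfer-ellipse semi-major axis a_t = (r₁ + r₂)/2 = (5040 + 17000)/2 = 11020 km.
Transfer time t = π√(a_t³/μ) = π√((11020)³ / 37562.6) = 18750 s.
Converting: 18750 s ÷ 3600 s/hour = 5.21 hours.

t = 5.21 hours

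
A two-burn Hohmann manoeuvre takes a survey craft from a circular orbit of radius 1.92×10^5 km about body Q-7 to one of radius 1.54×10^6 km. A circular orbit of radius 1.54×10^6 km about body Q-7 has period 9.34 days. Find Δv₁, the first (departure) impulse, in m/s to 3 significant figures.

Δv₁ = 11300 m/s

From Kepler's third law T² = 4π²r³/μ at r = 1.54×10^6 km, T = 9.34 days = 9.34 × 86400 s = 8.06976×10^5 s: μ = 4π²r³/T² = 2.21412×10^8 km³/s².
Semi-major axis of the transfer orbit: a_t = (1.920×10^5 + 1.540×10^6)/2 = 8.660×10^5 km.
On the circular orbit at r = 1.920×10^5 km, v_c = √(μ/r) = 33.959 km/s.
Vis-viva on the transfer ellipse at r = 1.920×10^5 km gives v_t = √[μ(2/r − 1/a_t)] = 45.285 km/s.
Δv₁ = |v_t − v_c| = |45.285 − 33.959| = 11.33 km/s.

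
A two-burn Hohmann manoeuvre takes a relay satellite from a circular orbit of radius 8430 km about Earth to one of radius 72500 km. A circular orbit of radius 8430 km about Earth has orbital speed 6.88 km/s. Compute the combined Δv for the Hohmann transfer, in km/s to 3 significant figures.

From the circular-orbit relation v² = μ/r at r = 8430 km: μ = v²r = (6.88)² × 8430 = 3.99029×10^5 km³/s².
Transfer-ellipse semi-major axis a_t = (r₁ + r₂)/2 = (8430 + 72500)/2 = 40465 km.
Circular speed at r₁: v₁ = √(μ/r₁) = √(3.99029×10^5/8430) = 6.880 km/s.
On the transfer ellipse at r₁, vis-viva gives v_p = √[μ(2/r₁ − 1/a_t)] = 9.209 km/s.
First burn Δv₁ = |v_p − v₁| = 2.329 km/s.
Circular speed at r₂: v₂ = √(μ/r₂) = 2.346 km/s.
Transfer-orbit speed at r₂: v_a = √[μ(2/r₂ − 1/a_t)] = 1.071 km/s.
Second burn Δv₂ = |v₂ − v_a| = 1.275 km/s.
Δv = Δv₁ + Δv₂ = 2.329 + 1.275 = 3.604 km/s.

Δv = 3.60 km/s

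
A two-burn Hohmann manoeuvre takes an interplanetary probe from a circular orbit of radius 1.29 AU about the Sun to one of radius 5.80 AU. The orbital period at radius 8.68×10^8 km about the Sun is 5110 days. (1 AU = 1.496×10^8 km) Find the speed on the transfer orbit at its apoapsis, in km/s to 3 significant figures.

v = 7.45 km/s

From Kepler's third law T² = 4π²r³/μ at r = 8.68×10^8 km, T = 5110 days = 5110 × 86400 s = 4.41504×10^8 s: μ = 4π²r³/T² = 1.32449×10^11 km³/s².
In km: r₁ = 1.29 × 1.496×10^8 = 1.92984×10^8 km; r₂ = 5.80 × 1.496×10^8 = 8.6768×10^8 km.
Semi-major axis of the transfer orbit: a_t = (1.92984×10^8 + 8.6768×10^8)/2 = 5.30332×10^8 km.
At apoapsis, r = 8.6768×10^8 km.
Vis-viva: v = √[μ(2/r − 1/a_t)] = √[1.32449×10^11 × (2/8.6768×10^8 − 1/5.30332×10^8)] = 7.453 km/s.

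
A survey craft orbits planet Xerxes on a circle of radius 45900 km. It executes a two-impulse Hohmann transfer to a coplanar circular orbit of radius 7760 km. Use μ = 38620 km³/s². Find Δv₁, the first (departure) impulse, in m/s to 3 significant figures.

Δv₁ = 424 m/s

Semi-major axis of the transfer orbit: a_t = (45900 + 7760)/2 = 26830 km.
Circular speed at r = 45900 km: v_c = √(μ/r) = 0.9173 km/s.
Vis-viva on the transfer ellipse at r = 45900 km gives v_t = √[μ(2/r − 1/a_t)] = 0.4933 km/s.
Δv₁ = |v_t − v_c| = |0.4933 − 0.9173| = 0.4240 km/s.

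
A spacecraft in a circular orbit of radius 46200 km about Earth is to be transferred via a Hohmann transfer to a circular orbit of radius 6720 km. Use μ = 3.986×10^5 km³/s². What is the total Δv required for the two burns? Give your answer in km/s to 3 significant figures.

The Hohmann ellipse has a_t = (r₁ + r₂)/2 = 26460 km.
Circular speed at r₁: v₁ = √(μ/r₁) = √(3.986×10^5/46200) = 2.937 km/s.
Transfer-orbit speed at r₁ (vis-viva): v_a = √[μ(2/r₁ − 1/a_t)] = 1.480 km/s.
First burn Δv₁ = |v_a − v₁| = 1.457 km/s.
At r₂, v₂ = √(μ/r₂) = 7.7017 km/s.
Transfer-orbit speed at r₂: v_p = √[μ(2/r₂ − 1/a_t)] = 10.177 km/s.
Second burn Δv₂ = |v₂ − v_p| = 2.475 km/s.
Total Δv = Δv₁ + Δv₂ = 3.932 km/s.

Δv = 3.93 km/s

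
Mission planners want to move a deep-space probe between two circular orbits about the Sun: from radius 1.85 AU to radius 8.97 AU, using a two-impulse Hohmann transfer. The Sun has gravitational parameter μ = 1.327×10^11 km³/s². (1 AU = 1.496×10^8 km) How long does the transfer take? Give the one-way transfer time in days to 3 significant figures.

t = 2300 days

In km: r₁ = 1.85 × 1.496×10^8 = 2.7676×10^8 km; r₂ = 8.97 × 1.496×10^8 = 1.341912×10^9 km.
Semi-major axis of the transfer orbit: a_t = (2.7676×10^8 + 1.341912×10^9)/2 = 8.09336×10^8 km.
By Kepler's third law the transfer-orbit period is T = 2π√(a_t³/μ), so t = T/2 = 1.986×10^8 s.
Converting: 1.986×10^8 s ÷ 86400 s/day = 2300 days.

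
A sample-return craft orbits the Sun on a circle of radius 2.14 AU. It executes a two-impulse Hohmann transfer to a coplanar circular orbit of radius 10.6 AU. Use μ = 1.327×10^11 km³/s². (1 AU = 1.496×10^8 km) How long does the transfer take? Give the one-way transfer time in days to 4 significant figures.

In km: r₁ = 2.14 × 1.496×10^8 = 3.20144×10^8 km; r₂ = 10.6 × 1.496×10^8 = 1.58576×10^9 km.
Semi-major axis of the transfer orbit: a_t = (3.20144×10^8 + 1.58576×10^9)/2 = 9.52952×10^8 km.
Half the transfer-orbit period gives t = π√(a_t³/μ) = 2.537×10^8 s.
Converting: 2.537×10^8 s ÷ 86400 s/day = 2936 days.

t = 2936 days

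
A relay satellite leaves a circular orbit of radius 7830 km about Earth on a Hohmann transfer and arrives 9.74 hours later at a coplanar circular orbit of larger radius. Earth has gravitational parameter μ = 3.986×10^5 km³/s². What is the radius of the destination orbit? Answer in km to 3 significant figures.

Transfer time t = 9.74 hours = 35064 s, and t = π√(a_t³/μ).
So a_t = (μ t²/π²)^(1/3) = (3.986×10^5 × (35064)² / π²)^(1/3) = 36755 km.
Since a_t = (r₁ + r₂)/2, r₂ = 2a_t − r₁ = 2×36755 − 7830 = 65680 km.

r₂ = 65700 km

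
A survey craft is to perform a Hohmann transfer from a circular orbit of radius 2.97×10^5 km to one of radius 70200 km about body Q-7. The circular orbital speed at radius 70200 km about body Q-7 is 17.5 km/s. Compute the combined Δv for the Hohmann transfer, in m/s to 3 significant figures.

Δv = 8000 m/s

From the circular-orbit relation v² = μ/r at r = 70200 km: μ = v²r = (17.5)² × 70200 = 2.14988×10^7 km³/s².
The Hohmann ellipse has a_t = (r₁ + r₂)/2 = 1.836×10^5 km.
At r₁ the circular-orbit speed is v₁ = √(μ/r₁) = 8.508 km/s.
Transfer-orbit speed at r₁ (vis-viva equation): v_a = √[μ(2/r₁ − 1/a_t)] = 5.261 km/s.
First burn Δv₁ = |v_a − v₁| = 3.247 km/s.
Circular speed at r₂: v₂ = √(μ/r₂) = 17.500 km/s.
Transfer-orbit speed at r₂: v_p = √[μ(2/r₂ − 1/a_t)] = 22.258 km/s.
Second burn Δv₂ = |v₂ − v_p| = 4.758 km/s.
Δv = Δv₁ + Δv₂ = 3.247 + 4.758 = 8.005 km/s.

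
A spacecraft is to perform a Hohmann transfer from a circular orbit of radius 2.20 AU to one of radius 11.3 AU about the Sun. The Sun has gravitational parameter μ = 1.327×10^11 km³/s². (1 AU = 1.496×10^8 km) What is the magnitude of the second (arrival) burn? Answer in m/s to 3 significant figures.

In km: r₁ = 2.20 × 1.496×10^8 = 3.2912×10^8 km; r₂ = 11.3 × 1.496×10^8 = 1.69048×10^9 km.
The Hohmann ellipse has a_t = (r₁ + r₂)/2 = 1.0098×10^9 km.
Circular speed at r = 1.69048×10^9 km: v_c = √(μ/r) = 8.860 km/s.
Vis-viva on the transfer ellipse at r = 1.69048×10^9 km gives v_t = √[μ(2/r − 1/a_t)] = 5.058 km/s.
Δv₂ = |v_t − v_c| = |5.058 − 8.860| = 3.802 km/s.

Δv₂ = 3800 m/s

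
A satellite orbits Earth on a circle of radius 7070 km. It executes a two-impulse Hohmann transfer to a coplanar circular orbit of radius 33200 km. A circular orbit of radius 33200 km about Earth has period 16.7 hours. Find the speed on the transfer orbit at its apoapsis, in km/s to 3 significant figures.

From Kepler's third law T² = 4π²r³/μ at r = 33200 km, T = 16.7 hours = 16.7 × 3600 s = 60120 s: μ = 4π²r³/T² = 3.99702×10^5 km³/s².
The Hohmann ellipse has a_t = (r₁ + r₂)/2 = 20135 km.
At apoapsis, r = 33200 km.
Applying v² = μ(2/r − 1/a_t): v = 2.056 km/s.

v = 2.06 km/s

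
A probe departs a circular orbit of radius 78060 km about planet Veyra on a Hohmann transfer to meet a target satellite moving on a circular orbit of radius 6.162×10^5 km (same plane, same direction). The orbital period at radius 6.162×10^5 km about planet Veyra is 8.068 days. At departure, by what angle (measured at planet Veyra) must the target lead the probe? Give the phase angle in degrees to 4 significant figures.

From Kepler's third law T² = 4π²r³/μ at r = 6.162×10^5 km, T = 8.068 days = 8.068 × 86400 s = 6.970752×10^5 s: μ = 4π²r³/T² = 1.90093×10^7 km³/s².
The Hohmann ellipse has a_t = (r₁ + r₂)/2 = 3.4713×10^5 km.
Transfer time t = π√(a_t³/μ) = 1.4737×10^5 s.
The target's mean motion on its circular orbit is ω₂ = √(μ/r₂³) = 9.0136×10^-6 rad/s.
Angle swept by the target during transfer: ω₂·t = 1.3283 rad = 76.11°.
Arrival is 180° from departure on the ellipse, so φ = 180° − 76.11° = 103.9°.

φ = 103.9°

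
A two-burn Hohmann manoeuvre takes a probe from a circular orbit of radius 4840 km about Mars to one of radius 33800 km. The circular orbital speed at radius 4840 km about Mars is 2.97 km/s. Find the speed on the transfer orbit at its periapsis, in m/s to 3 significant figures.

From the circular-orbit relation v² = μ/r at r = 4840 km: μ = v²r = (2.97)² × 4840 = 42693.2 km³/s².
Semi-major axis of the transfer orbit: a_t = (4840 + 33800)/2 = 19320 km.
The periapsis of the transfer ellipse is at r = 4840 km.
From the vis-viva equation, v = √[μ(2/r − 1/a_t)] = 3.928 km/s.

v = 3930 m/s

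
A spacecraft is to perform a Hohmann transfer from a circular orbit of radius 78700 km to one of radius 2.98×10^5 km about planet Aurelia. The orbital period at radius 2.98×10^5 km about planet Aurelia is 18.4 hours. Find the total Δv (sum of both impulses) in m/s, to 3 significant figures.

From Kepler's third law T² = 4π²r³/μ at r = 2.98×10^5 km, T = 18.4 hours = 18.4 × 3600 s = 66240 s: μ = 4π²r³/T² = 2.38105×10^8 km³/s².
Semi-major axis of the transfer orbit: a_t = (78700 + 2.980×10^5)/2 = 1.8835×10^5 km.
Circular speed at r₁: v₁ = √(μ/r₁) = √(2.38105×10^8/78700) = 55.0043 km/s.
Transfer-orbit speed at r₁ (v² = μ(2/r − 1/a)): v_p = √[μ(2/r₁ − 1/a_t)] = 69.1866 km/s.
First burn Δv₁ = |v_p − v₁| = 14.182 km/s.
Circular speed at r₂: v₂ = √(μ/r₂) = 28.267 km/s.
Transfer-orbit speed at r₂: v_a = √[μ(2/r₂ − 1/a_t)] = 18.272 km/s.
Second burn Δv₂ = |v₂ − v_a| = 9.9950 km/s.
Total Δv = Δv₁ + Δv₂ = 24.18 km/s.

Δv = 24200 m/s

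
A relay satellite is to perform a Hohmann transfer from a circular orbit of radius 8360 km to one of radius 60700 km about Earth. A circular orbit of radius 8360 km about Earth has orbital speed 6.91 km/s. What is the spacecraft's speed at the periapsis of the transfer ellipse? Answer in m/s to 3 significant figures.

v = 9160 m/s

From the circular-orbit relation v² = μ/r at r = 8360 km: μ = v²r = (6.91)² × 8360 = 3.99174×10^5 km³/s².
Transfer-ellipse semi-major axis a_t = (r₁ + r₂)/2 = (8360 + 60700)/2 = 34530 km.
The periapsis of the transfer ellipse is at r = 8360 km.
From the vis-viva equation, v = √[μ(2/r − 1/a_t)] = 9.162 km/s.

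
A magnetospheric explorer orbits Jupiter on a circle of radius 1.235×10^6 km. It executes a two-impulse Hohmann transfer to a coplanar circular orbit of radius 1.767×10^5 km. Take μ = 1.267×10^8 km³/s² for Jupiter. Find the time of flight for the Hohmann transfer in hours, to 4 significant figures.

Semi-major axis of the transfer orbit: a_t = (1.235×10^6 + 1.767×10^5)/2 = 7.0585×10^5 km.
By Kepler's third law the transfer-orbit period is T = 2π√(a_t³/μ), so t = T/2 = 1.65512×10^5 s.
Converting: 1.65512×10^5 s ÷ 3600 s/hour = 45.98 hours.

t = 45.98 hours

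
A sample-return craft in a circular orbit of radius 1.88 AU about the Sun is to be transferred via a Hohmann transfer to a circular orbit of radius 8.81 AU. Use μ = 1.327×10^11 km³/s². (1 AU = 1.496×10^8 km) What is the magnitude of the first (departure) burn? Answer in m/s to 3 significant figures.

In km: r₁ = 1.88 × 1.496×10^8 = 2.81248×10^8 km; r₂ = 8.81 × 1.496×10^8 = 1.317976×10^9 km.
The Hohmann ellipse has a_t = (r₁ + r₂)/2 = 7.99612×10^8 km.
Circular speed at r = 2.81248×10^8 km: v_c = √(μ/r) = 21.7215 km/s.
Transfer-orbit speed at the same r (vis-viva, a = a_t): v_t = √[μ(2/r − 1/a_t)] = 27.8872 km/s.
Δv₁ = |v_t − v_c| = |27.8872 − 21.7215| = 6.166 km/s.

Δv₁ = 6170 m/s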